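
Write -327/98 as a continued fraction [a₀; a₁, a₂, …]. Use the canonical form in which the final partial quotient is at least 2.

⌊-327/98⌋ = -4, remainder 65
⌊98/65⌋ = 1, remainder 33
⌊65/33⌋ = 1, remainder 32
⌊33/32⌋ = 1, remainder 1
⌊32/1⌋ = 32, remainder 0

[-4; 1, 1, 1, 32]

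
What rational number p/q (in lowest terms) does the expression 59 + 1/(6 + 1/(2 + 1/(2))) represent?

Work from the innermost term outward:
Start with 2.
2 + 1/(2/1) = 2 + 1/2 = 5/2
6 + 1/(5/2) = 6 + 2/5 = 32/5
59 + 1/(32/5) = 59 + 5/32 = 1893/32

1893/32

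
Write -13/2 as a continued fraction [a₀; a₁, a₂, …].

Apply division with remainder until the remainder is 0:
-13 ÷ 2 → quotient -7, remainder 1
2 ÷ 1 → quotient 2, remainder 0

[-7; 2]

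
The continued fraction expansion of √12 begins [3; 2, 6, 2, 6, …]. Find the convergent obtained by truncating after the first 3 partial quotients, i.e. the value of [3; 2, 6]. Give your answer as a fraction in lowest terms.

Collapse the nested fraction from the inside out:
Start with 6.
2 + 1/(6/1) = 2 + 1/6 = 13/6
3 + 1/(13/6) = 3 + 6/13 = 45/13

45/13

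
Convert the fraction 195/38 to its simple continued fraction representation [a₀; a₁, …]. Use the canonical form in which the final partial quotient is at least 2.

Repeatedly divide and take the remainder:
195 ÷ 38 → quotient 5, remainder 5
38 ÷ 5 → quotient 7, remainder 3
5 ÷ 3 → quotient 1, remainder 2
3 ÷ 2 → quotient 1, remainder 1
2 ÷ 1 → quotient 2, remainder 0

[5; 7, 1, 1, 2]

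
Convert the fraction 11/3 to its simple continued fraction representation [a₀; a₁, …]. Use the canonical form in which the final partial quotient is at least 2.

[3; 1, 2]

⌊11/3⌋ = 3, remainder 2
⌊3/2⌋ = 1, remainder 1
⌊2/1⌋ = 2, remainder 0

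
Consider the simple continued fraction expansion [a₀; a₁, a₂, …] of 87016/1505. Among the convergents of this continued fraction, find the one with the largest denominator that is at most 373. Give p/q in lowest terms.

a_0 = 57: 57/1  (≤ bound)
a_1 = 1: 58/1  (≤ bound)
a_2 = 4: 289/5  (≤ bound)
a_3 = 2: 636/11  (≤ bound)
a_4 = 33: 21277/368  (≤ bound)
a_5 = 1: 21913/379  (> 373, stop)

21277/368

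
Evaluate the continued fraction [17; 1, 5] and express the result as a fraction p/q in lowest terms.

107/6

Build up convergents one term at a time:
a_0 = 17: 17/1
a_1 = 1: 18/1
a_2 = 5: 107/6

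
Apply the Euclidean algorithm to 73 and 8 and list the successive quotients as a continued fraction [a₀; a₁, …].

[9; 8]

73 ÷ 8 → quotient 9, remainder 1
8 ÷ 1 → quotient 8, remainder 0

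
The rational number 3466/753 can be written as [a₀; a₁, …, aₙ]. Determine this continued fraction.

[4; 1, 1, 1, 1, 13, 11]

Apply division with remainder until the remainder is 0:
3466 = 4·753 + 454, so a_0 = 4
753 = 1·454 + 299, so a_1 = 1
454 = 1·299 + 155, so a_2 = 1
299 = 1·155 + 144, so a_3 = 1
155 = 1·144 + 11, so a_4 = 1
144 = 13·11 + 1, so a_5 = 13
11 = 11·1 + 0, so a_6 = 11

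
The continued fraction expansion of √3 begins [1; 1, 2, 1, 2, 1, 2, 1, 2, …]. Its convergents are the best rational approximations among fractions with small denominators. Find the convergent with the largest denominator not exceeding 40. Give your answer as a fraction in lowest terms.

26/15

a_0 = 1: 1/1  (≤ bound)
a_1 = 1: 2/1  (≤ bound)
a_2 = 2: 5/3  (≤ bound)
a_3 = 1: 7/4  (≤ bound)
a_4 = 2: 19/11  (≤ bound)
a_5 = 1: 26/15  (≤ bound)
a_6 = 2: 71/41  (> 40, stop)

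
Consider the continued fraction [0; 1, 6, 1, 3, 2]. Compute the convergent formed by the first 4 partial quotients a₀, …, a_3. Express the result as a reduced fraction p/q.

7/8

Collapse the nested fraction from the inside out:
Start with 1.
6 + 1/(1/1) = 6 + 1/1 = 7/1
1 + 1/(7/1) = 1 + 1/7 = 8/7
0 + 1/(8/7) = 0 + 7/8 = 7/8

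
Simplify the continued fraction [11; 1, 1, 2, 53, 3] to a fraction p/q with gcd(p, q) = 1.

9349/806

Start with 3.
53 + 1/(3/1) = 53 + 1/3 = 160/3
2 + 1/(160/3) = 2 + 3/160 = 323/160
1 + 1/(323/160) = 1 + 160/323 = 483/323
1 + 1/(483/323) = 1 + 323/483 = 806/483
11 + 1/(806/483) = 11 + 483/806 = 9349/806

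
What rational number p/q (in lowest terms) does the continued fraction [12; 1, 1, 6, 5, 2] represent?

1843/147

Start with 2.
5 + 1/(2/1) = 5 + 1/2 = 11/2
6 + 1/(11/2) = 6 + 2/11 = 68/11
1 + 1/(68/11) = 1 + 11/68 = 79/68
1 + 1/(79/68) = 1 + 68/79 = 147/79
12 + 1/(147/79) = 12 + 79/147 = 1843/147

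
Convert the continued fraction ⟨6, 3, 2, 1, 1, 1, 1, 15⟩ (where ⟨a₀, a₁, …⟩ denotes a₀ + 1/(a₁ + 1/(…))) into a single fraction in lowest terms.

a_0 = 6: 6/1
a_1 = 3: 19/3
a_2 = 2: 44/7
a_3 = 1: 63/10
a_4 = 1: 107/17
a_5 = 1: 170/27
a_6 = 1: 277/44
a_7 = 15: 4325/687

4325/687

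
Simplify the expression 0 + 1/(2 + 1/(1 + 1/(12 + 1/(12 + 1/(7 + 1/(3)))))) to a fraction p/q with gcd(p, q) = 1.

Start with 3.
7 + 1/(3/1) = 7 + 1/3 = 22/3
12 + 1/(22/3) = 12 + 3/22 = 267/22
12 + 1/(267/22) = 12 + 22/267 = 3226/267
1 + 1/(3226/267) = 1 + 267/3226 = 3493/3226
2 + 1/(3493/3226) = 2 + 3226/3493 = 10212/3493
0 + 1/(10212/3493) = 0 + 3493/10212 = 3493/10212

3493/10212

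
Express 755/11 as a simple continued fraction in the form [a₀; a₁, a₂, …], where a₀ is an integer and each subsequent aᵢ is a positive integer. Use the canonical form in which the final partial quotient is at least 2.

Apply division with remainder until the remainder is 0:
755 ÷ 11 → quotient 68, remainder 7
11 ÷ 7 → quotient 1, remainder 4
7 ÷ 4 → quotient 1, remainder 3
4 ÷ 3 → quotient 1, remainder 1
3 ÷ 1 → quotient 3, remainder 0

[68; 1, 1, 1, 3]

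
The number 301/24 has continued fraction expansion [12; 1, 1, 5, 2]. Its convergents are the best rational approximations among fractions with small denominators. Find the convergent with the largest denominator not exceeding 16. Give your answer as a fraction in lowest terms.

138/11

a_0 = 12: 12/1  (≤ bound)
a_1 = 1: 13/1  (≤ bound)
a_2 = 1: 25/2  (≤ bound)
a_3 = 5: 138/11  (≤ bound)
a_4 = 2: 301/24  (> 16, stop)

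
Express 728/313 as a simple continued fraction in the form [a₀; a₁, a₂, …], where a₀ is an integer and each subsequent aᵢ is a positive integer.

⌊728/313⌋ = 2, remainder 102
⌊313/102⌋ = 3, remainder 7
⌊102/7⌋ = 14, remainder 4
⌊7/4⌋ = 1, remainder 3
⌊4/3⌋ = 1, remainder 1
⌊3/1⌋ = 3, remainder 0

[2; 3, 14, 1, 1, 3]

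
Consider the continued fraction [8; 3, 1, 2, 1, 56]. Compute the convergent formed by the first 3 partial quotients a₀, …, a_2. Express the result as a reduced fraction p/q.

Starting at the tail and folding back:
Start with 1.
3 + 1/(1/1) = 3 + 1/1 = 4/1
8 + 1/(4/1) = 8 + 1/4 = 33/4

33/4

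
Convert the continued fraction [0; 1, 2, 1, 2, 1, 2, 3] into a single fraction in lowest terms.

101/138

Start with 3.
2 + 1/(3/1) = 2 + 1/3 = 7/3
1 + 1/(7/3) = 1 + 3/7 = 10/7
2 + 1/(10/7) = 2 + 7/10 = 27/10
1 + 1/(27/10) = 1 + 10/27 = 37/27
2 + 1/(37/27) = 2 + 27/37 = 101/37
1 + 1/(101/37) = 1 + 37/101 = 138/101
0 + 1/(138/101) = 0 + 101/138 = 101/138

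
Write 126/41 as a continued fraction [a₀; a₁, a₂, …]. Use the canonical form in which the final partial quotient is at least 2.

[3; 13, 1, 2]

126 = 3·41 + 3, so a_0 = 3
41 = 13·3 + 2, so a_1 = 13
3 = 1·2 + 1, so a_2 = 1
2 = 2·1 + 0, so a_3 = 2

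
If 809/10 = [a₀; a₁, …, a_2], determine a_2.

9

809 = 80·10 + 9, so a_0 = 80
10 = 1·9 + 1, so a_1 = 1
9 = 9·1 + 0, so a_2 = 9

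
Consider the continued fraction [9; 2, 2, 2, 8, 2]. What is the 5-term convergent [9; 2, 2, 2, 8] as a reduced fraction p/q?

951/101

Start with 8.
2 + 1/(8/1) = 2 + 1/8 = 17/8
2 + 1/(17/8) = 2 + 8/17 = 42/17
2 + 1/(42/17) = 2 + 17/42 = 101/42
9 + 1/(101/42) = 9 + 42/101 = 951/101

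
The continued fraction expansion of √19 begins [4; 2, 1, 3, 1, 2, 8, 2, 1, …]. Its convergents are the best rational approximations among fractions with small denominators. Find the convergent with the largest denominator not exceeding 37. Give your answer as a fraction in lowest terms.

61/14

List convergents until the denominator exceeds the bound:
a_0 = 4: 4/1  (≤ bound)
a_1 = 2: 9/2  (≤ bound)
a_2 = 1: 13/3  (≤ bound)
a_3 = 3: 48/11  (≤ bound)
a_4 = 1: 61/14  (≤ bound)
a_5 = 2: 170/39  (> 37, stop)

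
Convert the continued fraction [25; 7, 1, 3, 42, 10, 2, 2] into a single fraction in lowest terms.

a_0 = 25: 25/1
a_1 = 7: 176/7
a_2 = 1: 201/8
a_3 = 3: 779/31
a_4 = 42: 32919/1310
a_5 = 10: 329969/13131
a_6 = 2: 692857/27572
a_7 = 2: 1715683/68275

1715683/68275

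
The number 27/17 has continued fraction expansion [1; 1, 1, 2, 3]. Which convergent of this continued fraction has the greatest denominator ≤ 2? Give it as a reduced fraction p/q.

a_0 = 1: 1/1  (≤ bound)
a_1 = 1: 2/1  (≤ bound)
a_2 = 1: 3/2  (≤ bound)
a_3 = 2: 8/5  (> 2, stop)

3/2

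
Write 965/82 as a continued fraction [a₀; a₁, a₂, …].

[11; 1, 3, 3, 6]

965 = 11·82 + 63, so a_0 = 11
82 = 1·63 + 19, so a_1 = 1
63 = 3·19 + 6, so a_2 = 3
19 = 3·6 + 1, so a_3 = 3
6 = 6·1 + 0, so a_4 = 6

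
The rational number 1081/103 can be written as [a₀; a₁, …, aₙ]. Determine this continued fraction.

[10; 2, 51]

1081 ÷ 103 → quotient 10, remainder 51
103 ÷ 51 → quotient 2, remainder 1
51 ÷ 1 → quotient 51, remainder 0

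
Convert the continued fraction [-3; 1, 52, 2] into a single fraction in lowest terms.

a_0 = -3: -3/1
a_1 = 1: -2/1
a_2 = 52: -107/53
a_3 = 2: -216/107

-216/107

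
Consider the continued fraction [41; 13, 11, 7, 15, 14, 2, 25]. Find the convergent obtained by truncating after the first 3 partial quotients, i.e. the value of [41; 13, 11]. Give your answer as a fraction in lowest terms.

a_0 = 41: 41/1
a_1 = 13: 534/13
a_2 = 11: 5915/144

5915/144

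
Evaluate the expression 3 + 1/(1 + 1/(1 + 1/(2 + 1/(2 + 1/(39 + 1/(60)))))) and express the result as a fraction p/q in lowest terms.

101743/28392

Build up convergents one term at a time:
a_0 = 3: 3/1
a_1 = 1: 4/1
a_2 = 1: 7/2
a_3 = 2: 18/5
a_4 = 2: 43/12
a_5 = 39: 1695/473
a_6 = 60: 101743/28392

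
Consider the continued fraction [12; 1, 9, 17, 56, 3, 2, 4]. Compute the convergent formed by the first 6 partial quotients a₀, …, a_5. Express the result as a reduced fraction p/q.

Start with 3.
56 + 1/(3/1) = 56 + 1/3 = 169/3
17 + 1/(169/3) = 17 + 3/169 = 2876/169
9 + 1/(2876/169) = 9 + 169/2876 = 26053/2876
1 + 1/(26053/2876) = 1 + 2876/26053 = 28929/26053
12 + 1/(28929/26053) = 12 + 26053/28929 = 373201/28929

373201/28929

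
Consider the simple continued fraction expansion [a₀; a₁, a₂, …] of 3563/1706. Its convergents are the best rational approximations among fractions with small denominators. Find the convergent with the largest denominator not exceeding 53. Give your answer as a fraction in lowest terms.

List convergents until the denominator exceeds the bound:
a_0 = 2: 2/1  (≤ bound)
a_1 = 11: 23/11  (≤ bound)
a_2 = 3: 71/34  (≤ bound)
a_3 = 2: 165/79  (> 53, stop)

71/34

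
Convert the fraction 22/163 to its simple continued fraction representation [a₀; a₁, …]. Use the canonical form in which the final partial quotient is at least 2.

22 ÷ 163 → quotient 0, remainder 22
163 ÷ 22 → quotient 7, remainder 9
22 ÷ 9 → quotient 2, remainder 4
9 ÷ 4 → quotient 2, remainder 1
4 ÷ 1 → quotient 4, remainder 0

[0; 7, 2, 2, 4]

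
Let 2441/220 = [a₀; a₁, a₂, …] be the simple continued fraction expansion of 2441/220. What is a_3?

10

2441 = 11·220 + 21, so a_0 = 11
220 = 10·21 + 10, so a_1 = 10
21 = 2·10 + 1, so a_2 = 2
10 = 10·1 + 0, so a_3 = 10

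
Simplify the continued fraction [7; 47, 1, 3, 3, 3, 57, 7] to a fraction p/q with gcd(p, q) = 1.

a_0 = 7: 7/1
a_1 = 47: 330/47
a_2 = 1: 337/48
a_3 = 3: 1341/191
a_4 = 3: 4360/621
a_5 = 3: 14421/2054
a_6 = 57: 826357/117699
a_7 = 7: 5798920/825947

5798920/825947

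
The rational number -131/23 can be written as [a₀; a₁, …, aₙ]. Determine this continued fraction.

[-6; 3, 3, 2]

Repeatedly divide and take the remainder:
⌊-131/23⌋ = -6, remainder 7
⌊23/7⌋ = 3, remainder 2
⌊7/2⌋ = 3, remainder 1
⌊2/1⌋ = 2, remainder 0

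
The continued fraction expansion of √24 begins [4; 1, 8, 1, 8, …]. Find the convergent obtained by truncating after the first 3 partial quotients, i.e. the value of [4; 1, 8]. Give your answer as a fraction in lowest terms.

a_0 = 4: 4/1
a_1 = 1: 5/1
a_2 = 8: 44/9

44/9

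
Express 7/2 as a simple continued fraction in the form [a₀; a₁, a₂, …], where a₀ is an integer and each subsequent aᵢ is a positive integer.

[3; 2]

7 = 3·2 + 1, so a_0 = 3
2 = 2·1 + 0, so a_1 = 2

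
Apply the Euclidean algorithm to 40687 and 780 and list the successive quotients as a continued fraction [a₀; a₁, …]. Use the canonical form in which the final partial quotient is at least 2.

⌊40687/780⌋ = 52, remainder 127
⌊780/127⌋ = 6, remainder 18
⌊127/18⌋ = 7, remainder 1
⌊18/1⌋ = 18, remainder 0

[52; 6, 7, 18]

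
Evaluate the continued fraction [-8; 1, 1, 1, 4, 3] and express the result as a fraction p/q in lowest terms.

-331/45

Work from the innermost term outward:
Start with 3.
4 + 1/(3/1) = 4 + 1/3 = 13/3
1 + 1/(13/3) = 1 + 3/13 = 16/13
1 + 1/(16/13) = 1 + 13/16 = 29/16
1 + 1/(29/16) = 1 + 16/29 = 45/29
-8 + 1/(45/29) = -8 + 29/45 = -331/45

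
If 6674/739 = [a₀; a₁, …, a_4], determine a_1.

Repeatedly divide and take the remainder:
⌊6674/739⌋ = 9, remainder 23
⌊739/23⌋ = 32, remainder 3

32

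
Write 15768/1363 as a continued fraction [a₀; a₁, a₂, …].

⌊15768/1363⌋ = 11, remainder 775
⌊1363/775⌋ = 1, remainder 588
⌊775/588⌋ = 1, remainder 187
⌊588/187⌋ = 3, remainder 27
⌊187/27⌋ = 6, remainder 25
⌊27/25⌋ = 1, remainder 2
⌊25/2⌋ = 12, remainder 1
⌊2/1⌋ = 2, remainder 0

[11; 1, 1, 3, 6, 1, 12, 2]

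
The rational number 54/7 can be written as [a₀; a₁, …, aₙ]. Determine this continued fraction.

[7; 1, 2, 2]

Run the Euclidean algorithm, recording each quotient:
54 ÷ 7 → quotient 7, remainder 5
7 ÷ 5 → quotient 1, remainder 2
5 ÷ 2 → quotient 2, remainder 1
2 ÷ 1 → quotient 2, remainder 0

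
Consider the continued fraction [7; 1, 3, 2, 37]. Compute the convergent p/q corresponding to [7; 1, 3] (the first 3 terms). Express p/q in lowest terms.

31/4

Start with 3.
1 + 1/(3/1) = 1 + 1/3 = 4/3
7 + 1/(4/3) = 7 + 3/4 = 31/4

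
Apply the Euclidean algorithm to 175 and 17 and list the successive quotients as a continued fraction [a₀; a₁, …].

175 = 10·17 + 5, so a_0 = 10
17 = 3·5 + 2, so a_1 = 3
5 = 2·2 + 1, so a_2 = 2
2 = 2·1 + 0, so a_3 = 2

[10; 3, 2, 2]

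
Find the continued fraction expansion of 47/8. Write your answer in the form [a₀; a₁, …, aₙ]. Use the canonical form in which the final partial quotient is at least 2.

Apply division with remainder until the remainder is 0:
⌊47/8⌋ = 5, remainder 7
⌊8/7⌋ = 1, remainder 1
⌊7/1⌋ = 7, remainder 0

[5; 1, 7]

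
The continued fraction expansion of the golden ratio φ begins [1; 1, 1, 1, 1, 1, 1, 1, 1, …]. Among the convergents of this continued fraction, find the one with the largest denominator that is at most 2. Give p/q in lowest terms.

List convergents until the denominator exceeds the bound:
a_0 = 1: 1/1  (≤ bound)
a_1 = 1: 2/1  (≤ bound)
a_2 = 1: 3/2  (≤ bound)
a_3 = 1: 5/3  (> 2, stop)

3/2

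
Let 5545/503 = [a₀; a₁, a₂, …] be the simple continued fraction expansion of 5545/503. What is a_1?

41

Apply division with remainder until the remainder is 0:
5545 ÷ 503 → quotient 11, remainder 12
503 ÷ 12 → quotient 41, remainder 11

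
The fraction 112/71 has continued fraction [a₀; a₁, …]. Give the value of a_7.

112 = 1·71 + 41, so a_0 = 1
71 = 1·41 + 30, so a_1 = 1
41 = 1·30 + 11, so a_2 = 1
30 = 2·11 + 8, so a_3 = 2
11 = 1·8 + 3, so a_4 = 1
8 = 2·3 + 2, so a_5 = 2
3 = 1·2 + 1, so a_6 = 1
2 = 2·1 + 0, so a_7 = 2

2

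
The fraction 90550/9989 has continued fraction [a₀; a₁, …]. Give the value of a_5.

90550 ÷ 9989 → quotient 9, remainder 649
9989 ÷ 649 → quotient 15, remainder 254
649 ÷ 254 → quotient 2, remainder 141
254 ÷ 141 → quotient 1, remainder 113
141 ÷ 113 → quotient 1, remainder 28
113 ÷ 28 → quotient 4, remainder 1

4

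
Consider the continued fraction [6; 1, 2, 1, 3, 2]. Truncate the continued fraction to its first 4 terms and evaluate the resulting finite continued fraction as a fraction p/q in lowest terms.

27/4

a_0 = 6: 6/1
a_1 = 1: 7/1
a_2 = 2: 20/3
a_3 = 1: 27/4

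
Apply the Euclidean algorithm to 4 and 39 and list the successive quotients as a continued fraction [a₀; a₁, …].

[0; 9, 1, 3]

Apply division with remainder until the remainder is 0:
⌊4/39⌋ = 0, remainder 4
⌊39/4⌋ = 9, remainder 3
⌊4/3⌋ = 1, remainder 1
⌊3/1⌋ = 3, remainder 0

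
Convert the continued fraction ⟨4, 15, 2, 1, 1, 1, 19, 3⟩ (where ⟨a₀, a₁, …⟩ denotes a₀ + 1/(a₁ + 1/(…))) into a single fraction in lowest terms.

29939/7365

Start with 3.
19 + 1/(3/1) = 19 + 1/3 = 58/3
1 + 1/(58/3) = 1 + 3/58 = 61/58
1 + 1/(61/58) = 1 + 58/61 = 119/61
1 + 1/(119/61) = 1 + 61/119 = 180/119
2 + 1/(180/119) = 2 + 119/180 = 479/180
15 + 1/(479/180) = 15 + 180/479 = 7365/479
4 + 1/(7365/479) = 4 + 479/7365 = 29939/7365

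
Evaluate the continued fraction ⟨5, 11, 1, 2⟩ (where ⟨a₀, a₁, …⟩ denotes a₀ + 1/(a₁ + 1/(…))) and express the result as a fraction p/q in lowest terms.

Start with 2.
1 + 1/(2/1) = 1 + 1/2 = 3/2
11 + 1/(3/2) = 11 + 2/3 = 35/3
5 + 1/(35/3) = 5 + 3/35 = 178/35

178/35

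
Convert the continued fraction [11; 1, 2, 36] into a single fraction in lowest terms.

1272/109

a_0 = 11: 11/1
a_1 = 1: 12/1
a_2 = 2: 35/3
a_3 = 36: 1272/109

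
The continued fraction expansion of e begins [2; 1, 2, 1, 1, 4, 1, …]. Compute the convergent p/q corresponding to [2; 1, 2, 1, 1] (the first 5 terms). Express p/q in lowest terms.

19/7

Collapse the nested fraction from the inside out:
Start with 1.
1 + 1/(1/1) = 1 + 1/1 = 2/1
2 + 1/(2/1) = 2 + 1/2 = 5/2
1 + 1/(5/2) = 1 + 2/5 = 7/5
2 + 1/(7/5) = 2 + 5/7 = 19/7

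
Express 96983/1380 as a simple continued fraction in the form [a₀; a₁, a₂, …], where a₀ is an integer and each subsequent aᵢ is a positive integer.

[70; 3, 1, 1, 1, 1, 12, 6]

96983 ÷ 1380 → quotient 70, remainder 383
1380 ÷ 383 → quotient 3, remainder 231
383 ÷ 231 → quotient 1, remainder 152
231 ÷ 152 → quotient 1, remainder 79
152 ÷ 79 → quotient 1, remainder 73
79 ÷ 73 → quotient 1, remainder 6
73 ÷ 6 → quotient 12, remainder 1
6 ÷ 1 → quotient 6, remainder 0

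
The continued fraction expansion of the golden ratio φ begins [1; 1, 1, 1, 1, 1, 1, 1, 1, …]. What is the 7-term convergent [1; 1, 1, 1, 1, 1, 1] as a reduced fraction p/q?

21/13

a_0 = 1: 1/1
a_1 = 1: 2/1
a_2 = 1: 3/2
a_3 = 1: 5/3
a_4 = 1: 8/5
a_5 = 1: 13/8
a_6 = 1: 21/13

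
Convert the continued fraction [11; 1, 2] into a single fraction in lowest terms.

a_0 = 11: 11/1
a_1 = 1: 12/1
a_2 = 2: 35/3

35/3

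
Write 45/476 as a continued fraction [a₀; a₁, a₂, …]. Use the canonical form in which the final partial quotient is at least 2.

⌊45/476⌋ = 0, remainder 45
⌊476/45⌋ = 10, remainder 26
⌊45/26⌋ = 1, remainder 19
⌊26/19⌋ = 1, remainder 7
⌊19/7⌋ = 2, remainder 5
⌊7/5⌋ = 1, remainder 2
⌊5/2⌋ = 2, remainder 1
⌊2/1⌋ = 2, remainder 0

[0; 10, 1, 1, 2, 1, 2, 2]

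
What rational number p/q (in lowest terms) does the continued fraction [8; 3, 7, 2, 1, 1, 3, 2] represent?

7903/950

Use the convergent recurrence hₖ = aₖ·hₖ₋₁ + hₖ₋₂ (and likewise for the denominators kₖ):
a_0 = 8: 8/1
a_1 = 3: 25/3
a_2 = 7: 183/22
a_3 = 2: 391/47
a_4 = 1: 574/69
a_5 = 1: 965/116
a_6 = 3: 3469/417
a_7 = 2: 7903/950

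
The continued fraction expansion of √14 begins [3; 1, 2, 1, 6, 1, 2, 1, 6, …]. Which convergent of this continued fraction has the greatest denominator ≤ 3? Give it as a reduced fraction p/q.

a_0 = 3: 3/1  (≤ bound)
a_1 = 1: 4/1  (≤ bound)
a_2 = 2: 11/3  (≤ bound)
a_3 = 1: 15/4  (> 3, stop)

11/3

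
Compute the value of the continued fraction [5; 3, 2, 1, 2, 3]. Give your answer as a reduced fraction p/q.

Start with 3.
2 + 1/(3/1) = 2 + 1/3 = 7/3
1 + 1/(7/3) = 1 + 3/7 = 10/7
2 + 1/(10/7) = 2 + 7/10 = 27/10
3 + 1/(27/10) = 3 + 10/27 = 91/27
5 + 1/(91/27) = 5 + 27/91 = 482/91

482/91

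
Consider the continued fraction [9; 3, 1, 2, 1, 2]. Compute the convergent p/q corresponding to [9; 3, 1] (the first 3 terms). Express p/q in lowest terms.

37/4

Start with 1.
3 + 1/(1/1) = 3 + 1/1 = 4/1
9 + 1/(4/1) = 9 + 1/4 = 37/4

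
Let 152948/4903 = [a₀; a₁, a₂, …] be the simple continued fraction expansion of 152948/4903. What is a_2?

7

152948 ÷ 4903 → quotient 31, remainder 955
4903 ÷ 955 → quotient 5, remainder 128
955 ÷ 128 → quotient 7, remainder 59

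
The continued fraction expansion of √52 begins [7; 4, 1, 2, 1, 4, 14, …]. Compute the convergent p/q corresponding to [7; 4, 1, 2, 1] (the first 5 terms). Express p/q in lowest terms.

137/19

a_0 = 7: 7/1
a_1 = 4: 29/4
a_2 = 1: 36/5
a_3 = 2: 101/14
a_4 = 1: 137/19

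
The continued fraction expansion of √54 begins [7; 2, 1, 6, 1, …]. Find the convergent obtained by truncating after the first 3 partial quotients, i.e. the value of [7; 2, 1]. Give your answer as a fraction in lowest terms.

Work from the innermost term outward:
Start with 1.
2 + 1/(1/1) = 2 + 1/1 = 3/1
7 + 1/(3/1) = 7 + 1/3 = 22/3

22/3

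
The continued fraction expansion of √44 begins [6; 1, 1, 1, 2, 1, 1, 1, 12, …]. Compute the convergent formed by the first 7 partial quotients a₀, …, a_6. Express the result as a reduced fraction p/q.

126/19

a_0 = 6: 6/1
a_1 = 1: 7/1
a_2 = 1: 13/2
a_3 = 1: 20/3
a_4 = 2: 53/8
a_5 = 1: 73/11
a_6 = 1: 126/19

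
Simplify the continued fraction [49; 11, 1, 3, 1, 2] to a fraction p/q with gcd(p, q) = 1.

Work from the innermost term outward:
Start with 2.
1 + 1/(2/1) = 1 + 1/2 = 3/2
3 + 1/(3/2) = 3 + 2/3 = 11/3
1 + 1/(11/3) = 1 + 3/11 = 14/11
11 + 1/(14/11) = 11 + 11/14 = 165/14
49 + 1/(165/14) = 49 + 14/165 = 8099/165

8099/165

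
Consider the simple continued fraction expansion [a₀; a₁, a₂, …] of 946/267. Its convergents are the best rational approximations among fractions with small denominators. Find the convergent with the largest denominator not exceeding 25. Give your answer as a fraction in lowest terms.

39/11

List convergents until the denominator exceeds the bound:
a_0 = 3: 3/1  (≤ bound)
a_1 = 1: 4/1  (≤ bound)
a_2 = 1: 7/2  (≤ bound)
a_3 = 5: 39/11  (≤ bound)
a_4 = 3: 124/35  (> 25, stop)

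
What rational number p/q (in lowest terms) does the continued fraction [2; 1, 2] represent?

8/3

Collapse the nested fraction from the inside out:
Start with 2.
1 + 1/(2/1) = 1 + 1/2 = 3/2
2 + 1/(3/2) = 2 + 2/3 = 8/3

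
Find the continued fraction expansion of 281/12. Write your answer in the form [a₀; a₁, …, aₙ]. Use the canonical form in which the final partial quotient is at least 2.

Repeatedly divide and take the remainder:
281 ÷ 12 → quotient 23, remainder 5
12 ÷ 5 → quotient 2, remainder 2
5 ÷ 2 → quotient 2, remainder 1
2 ÷ 1 → quotient 2, remainder 0

[23; 2, 2, 2]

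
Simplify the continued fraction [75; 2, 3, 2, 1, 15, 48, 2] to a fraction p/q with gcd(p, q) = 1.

2644974/35063

Start with 2.
48 + 1/(2/1) = 48 + 1/2 = 97/2
15 + 1/(97/2) = 15 + 2/97 = 1457/97
1 + 1/(1457/97) = 1 + 97/1457 = 1554/1457
2 + 1/(1554/1457) = 2 + 1457/1554 = 4565/1554
3 + 1/(4565/1554) = 3 + 1554/4565 = 15249/4565
2 + 1/(15249/4565) = 2 + 4565/15249 = 35063/15249
75 + 1/(35063/15249) = 75 + 15249/35063 = 2644974/35063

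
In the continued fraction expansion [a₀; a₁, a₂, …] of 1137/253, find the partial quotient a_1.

⌊1137/253⌋ = 4, remainder 125
⌊253/125⌋ = 2, remainder 3

2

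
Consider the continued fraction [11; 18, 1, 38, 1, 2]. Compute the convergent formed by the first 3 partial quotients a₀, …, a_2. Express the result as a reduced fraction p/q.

210/19

Use the convergent recurrence hₖ = aₖ·hₖ₋₁ + hₖ₋₂ (and likewise for the denominators kₖ):
a_0 = 11: 11/1
a_1 = 18: 199/18
a_2 = 1: 210/19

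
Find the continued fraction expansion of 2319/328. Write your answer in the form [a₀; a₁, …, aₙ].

[7; 14, 3, 1, 5]

Apply division with remainder until the remainder is 0:
2319 = 7·328 + 23, so a_0 = 7
328 = 14·23 + 6, so a_1 = 14
23 = 3·6 + 5, so a_2 = 3
6 = 1·5 + 1, so a_3 = 1
5 = 5·1 + 0, so a_4 = 5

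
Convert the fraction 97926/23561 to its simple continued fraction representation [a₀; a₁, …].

97926 = 4·23561 + 3682, so a_0 = 4
23561 = 6·3682 + 1469, so a_1 = 6
3682 = 2·1469 + 744, so a_2 = 2
1469 = 1·744 + 725, so a_3 = 1
744 = 1·725 + 19, so a_4 = 1
725 = 38·19 + 3, so a_5 = 38
19 = 6·3 + 1, so a_6 = 6
3 = 3·1 + 0, so a_7 = 3

[4; 6, 2, 1, 1, 38, 6, 3]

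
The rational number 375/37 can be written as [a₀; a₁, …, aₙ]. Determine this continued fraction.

⌊375/37⌋ = 10, remainder 5
⌊37/5⌋ = 7, remainder 2
⌊5/2⌋ = 2, remainder 1
⌊2/1⌋ = 2, remainder 0

[10; 7, 2, 2]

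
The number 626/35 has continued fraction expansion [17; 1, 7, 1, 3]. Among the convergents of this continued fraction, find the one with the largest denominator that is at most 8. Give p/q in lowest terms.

List convergents until the denominator exceeds the bound:
a_0 = 17: 17/1  (≤ bound)
a_1 = 1: 18/1  (≤ bound)
a_2 = 7: 143/8  (≤ bound)
a_3 = 1: 161/9  (> 8, stop)

143/8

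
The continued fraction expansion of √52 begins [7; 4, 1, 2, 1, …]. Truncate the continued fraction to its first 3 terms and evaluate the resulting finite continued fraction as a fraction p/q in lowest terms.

36/5

Use the convergent recurrence hₖ = aₖ·hₖ₋₁ + hₖ₋₂ (and likewise for the denominators kₖ):
a_0 = 7: 7/1
a_1 = 4: 29/4
a_2 = 1: 36/5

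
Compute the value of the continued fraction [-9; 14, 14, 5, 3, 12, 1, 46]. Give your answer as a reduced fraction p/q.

Start with 46.
1 + 1/(46/1) = 1 + 1/46 = 47/46
12 + 1/(47/46) = 12 + 46/47 = 610/47
3 + 1/(610/47) = 3 + 47/610 = 1877/610
5 + 1/(1877/610) = 5 + 610/1877 = 9995/1877
14 + 1/(9995/1877) = 14 + 1877/9995 = 141807/9995
14 + 1/(141807/9995) = 14 + 9995/141807 = 1995293/141807
-9 + 1/(1995293/141807) = -9 + 141807/1995293 = -17815830/1995293

-17815830/1995293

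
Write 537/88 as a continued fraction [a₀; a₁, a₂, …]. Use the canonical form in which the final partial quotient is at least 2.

537 = 6·88 + 9, so a_0 = 6
88 = 9·9 + 7, so a_1 = 9
9 = 1·7 + 2, so a_2 = 1
7 = 3·2 + 1, so a_3 = 3
2 = 2·1 + 0, so a_4 = 2

[6; 9, 1, 3, 2]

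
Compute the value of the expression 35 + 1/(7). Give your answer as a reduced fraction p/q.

a_0 = 35: 35/1
a_1 = 7: 246/7

246/7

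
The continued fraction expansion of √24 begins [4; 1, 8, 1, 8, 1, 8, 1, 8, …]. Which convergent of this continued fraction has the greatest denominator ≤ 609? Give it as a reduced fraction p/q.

a_0 = 4: 4/1  (≤ bound)
a_1 = 1: 5/1  (≤ bound)
a_2 = 8: 44/9  (≤ bound)
a_3 = 1: 49/10  (≤ bound)
a_4 = 8: 436/89  (≤ bound)
a_5 = 1: 485/99  (≤ bound)
a_6 = 8: 4316/881  (> 609, stop)

485/99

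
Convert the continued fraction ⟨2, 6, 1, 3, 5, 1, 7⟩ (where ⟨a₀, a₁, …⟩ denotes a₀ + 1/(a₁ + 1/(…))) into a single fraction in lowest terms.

Start with 7.
1 + 1/(7/1) = 1 + 1/7 = 8/7
5 + 1/(8/7) = 5 + 7/8 = 47/8
3 + 1/(47/8) = 3 + 8/47 = 149/47
1 + 1/(149/47) = 1 + 47/149 = 196/149
6 + 1/(196/149) = 6 + 149/196 = 1325/196
2 + 1/(1325/196) = 2 + 196/1325 = 2846/1325

2846/1325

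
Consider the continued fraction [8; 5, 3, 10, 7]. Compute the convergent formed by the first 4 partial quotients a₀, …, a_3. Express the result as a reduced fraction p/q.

1351/165

Starting at the tail and folding back:
Start with 10.
3 + 1/(10/1) = 3 + 1/10 = 31/10
5 + 1/(31/10) = 5 + 10/31 = 165/31
8 + 1/(165/31) = 8 + 31/165 = 1351/165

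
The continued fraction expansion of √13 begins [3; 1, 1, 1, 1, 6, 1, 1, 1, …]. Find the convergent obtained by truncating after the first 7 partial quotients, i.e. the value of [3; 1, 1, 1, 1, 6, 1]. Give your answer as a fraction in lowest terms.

137/38

Start with 1.
6 + 1/(1/1) = 6 + 1/1 = 7/1
1 + 1/(7/1) = 1 + 1/7 = 8/7
1 + 1/(8/7) = 1 + 7/8 = 15/8
1 + 1/(15/8) = 1 + 8/15 = 23/15
1 + 1/(23/15) = 1 + 15/23 = 38/23
3 + 1/(38/23) = 3 + 23/38 = 137/38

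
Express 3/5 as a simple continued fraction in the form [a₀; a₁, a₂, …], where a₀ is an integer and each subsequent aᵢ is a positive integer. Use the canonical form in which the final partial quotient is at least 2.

Run the Euclidean algorithm, recording each quotient:
⌊3/5⌋ = 0, remainder 3
⌊5/3⌋ = 1, remainder 2
⌊3/2⌋ = 1, remainder 1
⌊2/1⌋ = 2, remainder 0

[0; 1, 1, 2]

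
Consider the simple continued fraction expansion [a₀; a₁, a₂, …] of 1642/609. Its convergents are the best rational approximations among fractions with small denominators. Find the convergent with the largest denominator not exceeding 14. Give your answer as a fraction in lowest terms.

27/10

a_0 = 2: 2/1  (≤ bound)
a_1 = 1: 3/1  (≤ bound)
a_2 = 2: 8/3  (≤ bound)
a_3 = 3: 27/10  (≤ bound)
a_4 = 2: 62/23  (> 14, stop)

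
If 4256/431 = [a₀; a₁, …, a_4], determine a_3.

4256 = 9·431 + 377, so a_0 = 9
431 = 1·377 + 54, so a_1 = 1
377 = 6·54 + 53, so a_2 = 6
54 = 1·53 + 1, so a_3 = 1

1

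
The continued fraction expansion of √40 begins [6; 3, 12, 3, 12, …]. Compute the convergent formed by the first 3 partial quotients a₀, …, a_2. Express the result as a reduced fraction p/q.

Collapse the nested fraction from the inside out:
Start with 12.
3 + 1/(12/1) = 3 + 1/12 = 37/12
6 + 1/(37/12) = 6 + 12/37 = 234/37

234/37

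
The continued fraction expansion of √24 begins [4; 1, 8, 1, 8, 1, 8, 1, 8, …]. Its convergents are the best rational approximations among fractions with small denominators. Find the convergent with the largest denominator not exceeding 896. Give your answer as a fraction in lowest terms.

4316/881

a_0 = 4: 4/1  (≤ bound)
a_1 = 1: 5/1  (≤ bound)
a_2 = 8: 44/9  (≤ bound)
a_3 = 1: 49/10  (≤ bound)
a_4 = 8: 436/89  (≤ bound)
a_5 = 1: 485/99  (≤ bound)
a_6 = 8: 4316/881  (≤ bound)
a_7 = 1: 4801/980  (> 896, stop)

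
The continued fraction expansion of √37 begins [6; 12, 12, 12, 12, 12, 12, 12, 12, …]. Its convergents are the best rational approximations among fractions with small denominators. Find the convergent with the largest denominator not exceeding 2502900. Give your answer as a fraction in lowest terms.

1555849/255780

List convergents until the denominator exceeds the bound:
a_0 = 6: 6/1  (≤ bound)
a_1 = 12: 73/12  (≤ bound)
a_2 = 12: 882/145  (≤ bound)
a_3 = 12: 10657/1752  (≤ bound)
a_4 = 12: 128766/21169  (≤ bound)
a_5 = 12: 1555849/255780  (≤ bound)
a_6 = 12: 18798954/3090529  (> 2502900, stop)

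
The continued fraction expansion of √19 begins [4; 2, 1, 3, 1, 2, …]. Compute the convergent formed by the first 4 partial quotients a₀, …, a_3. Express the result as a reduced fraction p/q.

Start with 3.
1 + 1/(3/1) = 1 + 1/3 = 4/3
2 + 1/(4/3) = 2 + 3/4 = 11/4
4 + 1/(11/4) = 4 + 4/11 = 48/11

48/11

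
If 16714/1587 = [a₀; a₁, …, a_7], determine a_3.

Run the Euclidean algorithm, recording each quotient:
16714 = 10·1587 + 844, so a_0 = 10
1587 = 1·844 + 743, so a_1 = 1
844 = 1·743 + 101, so a_2 = 1
743 = 7·101 + 36, so a_3 = 7

7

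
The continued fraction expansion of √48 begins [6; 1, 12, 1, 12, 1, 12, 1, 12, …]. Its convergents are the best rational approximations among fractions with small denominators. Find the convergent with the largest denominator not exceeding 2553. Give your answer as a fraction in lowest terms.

17466/2521

List convergents until the denominator exceeds the bound:
a_0 = 6: 6/1  (≤ bound)
a_1 = 1: 7/1  (≤ bound)
a_2 = 12: 90/13  (≤ bound)
a_3 = 1: 97/14  (≤ bound)
a_4 = 12: 1254/181  (≤ bound)
a_5 = 1: 1351/195  (≤ bound)
a_6 = 12: 17466/2521  (≤ bound)
a_7 = 1: 18817/2716  (> 2553, stop)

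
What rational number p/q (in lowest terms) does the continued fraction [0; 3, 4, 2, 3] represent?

Collapse the nested fraction from the inside out:
Start with 3.
2 + 1/(3/1) = 2 + 1/3 = 7/3
4 + 1/(7/3) = 4 + 3/7 = 31/7
3 + 1/(31/7) = 3 + 7/31 = 100/31
0 + 1/(100/31) = 0 + 31/100 = 31/100

31/100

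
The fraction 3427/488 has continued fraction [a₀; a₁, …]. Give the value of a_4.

3427 = 7·488 + 11, so a_0 = 7
488 = 44·11 + 4, so a_1 = 44
11 = 2·4 + 3, so a_2 = 2
4 = 1·3 + 1, so a_3 = 1
3 = 3·1 + 0, so a_4 = 3

3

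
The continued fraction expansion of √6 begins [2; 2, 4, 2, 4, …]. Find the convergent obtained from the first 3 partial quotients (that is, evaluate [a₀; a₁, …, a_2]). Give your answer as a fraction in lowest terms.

22/9

Use the convergent recurrence hₖ = aₖ·hₖ₋₁ + hₖ₋₂ (and likewise for the denominators kₖ):
a_0 = 2: 2/1
a_1 = 2: 5/2
a_2 = 4: 22/9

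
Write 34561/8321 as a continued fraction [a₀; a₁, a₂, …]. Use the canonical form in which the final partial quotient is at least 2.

34561 = 4·8321 + 1277, so a_0 = 4
8321 = 6·1277 + 659, so a_1 = 6
1277 = 1·659 + 618, so a_2 = 1
659 = 1·618 + 41, so a_3 = 1
618 = 15·41 + 3, so a_4 = 15
41 = 13·3 + 2, so a_5 = 13
3 = 1·2 + 1, so a_6 = 1
2 = 2·1 + 0, so a_7 = 2

[4; 6, 1, 1, 15, 13, 1, 2]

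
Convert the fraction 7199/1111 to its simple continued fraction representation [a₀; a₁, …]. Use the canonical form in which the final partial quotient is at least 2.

7199 ÷ 1111 → quotient 6, remainder 533
1111 ÷ 533 → quotient 2, remainder 45
533 ÷ 45 → quotient 11, remainder 38
45 ÷ 38 → quotient 1, remainder 7
38 ÷ 7 → quotient 5, remainder 3
7 ÷ 3 → quotient 2, remainder 1
3 ÷ 1 → quotient 3, remainder 0

[6; 2, 11, 1, 5, 2, 3]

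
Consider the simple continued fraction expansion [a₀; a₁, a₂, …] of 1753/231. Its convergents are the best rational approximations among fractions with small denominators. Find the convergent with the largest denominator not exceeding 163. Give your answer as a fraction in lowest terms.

a_0 = 7: 7/1  (≤ bound)
a_1 = 1: 8/1  (≤ bound)
a_2 = 1: 15/2  (≤ bound)
a_3 = 2: 38/5  (≤ bound)
a_4 = 3: 129/17  (≤ bound)
a_5 = 6: 812/107  (≤ bound)
a_6 = 2: 1753/231  (> 163, stop)

812/107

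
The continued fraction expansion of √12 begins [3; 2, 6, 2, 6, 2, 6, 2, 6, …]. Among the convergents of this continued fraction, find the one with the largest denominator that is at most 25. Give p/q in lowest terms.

45/13

a_0 = 3: 3/1  (≤ bound)
a_1 = 2: 7/2  (≤ bound)
a_2 = 6: 45/13  (≤ bound)
a_3 = 2: 97/28  (> 25, stop)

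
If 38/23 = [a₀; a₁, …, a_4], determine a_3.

⌊38/23⌋ = 1, remainder 15
⌊23/15⌋ = 1, remainder 8
⌊15/8⌋ = 1, remainder 7
⌊8/7⌋ = 1, remainder 1

1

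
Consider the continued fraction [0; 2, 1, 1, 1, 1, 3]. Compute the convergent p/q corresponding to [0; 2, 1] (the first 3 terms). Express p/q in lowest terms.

Build up convergents one term at a time:
a_0 = 0: 0/1
a_1 = 2: 1/2
a_2 = 1: 1/3

1/3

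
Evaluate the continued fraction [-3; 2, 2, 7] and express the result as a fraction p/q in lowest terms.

a_0 = -3: -3/1
a_1 = 2: -5/2
a_2 = 2: -13/5
a_3 = 7: -96/37

-96/37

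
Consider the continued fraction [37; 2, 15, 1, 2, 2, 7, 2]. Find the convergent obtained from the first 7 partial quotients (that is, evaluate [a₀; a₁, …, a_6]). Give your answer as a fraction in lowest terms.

63199/1686

a_0 = 37: 37/1
a_1 = 2: 75/2
a_2 = 15: 1162/31
a_3 = 1: 1237/33
a_4 = 2: 3636/97
a_5 = 2: 8509/227
a_6 = 7: 63199/1686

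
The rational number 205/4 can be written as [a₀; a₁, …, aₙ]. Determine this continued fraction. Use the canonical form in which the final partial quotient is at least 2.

[51; 4]

Repeatedly divide and take the remainder:
205 ÷ 4 → quotient 51, remainder 1
4 ÷ 1 → quotient 4, remainder 0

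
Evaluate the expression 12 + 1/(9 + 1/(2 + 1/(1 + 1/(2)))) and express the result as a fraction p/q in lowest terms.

908/75

a_0 = 12: 12/1
a_1 = 9: 109/9
a_2 = 2: 230/19
a_3 = 1: 339/28
a_4 = 2: 908/75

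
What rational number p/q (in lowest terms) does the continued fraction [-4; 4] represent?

-15/4

Work from the innermost term outward:
Start with 4.
-4 + 1/(4/1) = -4 + 1/4 = -15/4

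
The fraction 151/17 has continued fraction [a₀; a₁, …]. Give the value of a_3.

2

Apply division with remainder until the remainder is 0:
151 ÷ 17 → quotient 8, remainder 15
17 ÷ 15 → quotient 1, remainder 2
15 ÷ 2 → quotient 7, remainder 1
2 ÷ 1 → quotient 2, remainder 0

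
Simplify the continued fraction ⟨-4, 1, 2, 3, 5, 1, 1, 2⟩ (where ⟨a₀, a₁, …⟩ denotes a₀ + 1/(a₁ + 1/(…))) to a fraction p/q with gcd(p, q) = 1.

-974/295

Compute successive convergents:
a_0 = -4: -4/1
a_1 = 1: -3/1
a_2 = 2: -10/3
a_3 = 3: -33/10
a_4 = 5: -175/53
a_5 = 1: -208/63
a_6 = 1: -383/116
a_7 = 2: -974/295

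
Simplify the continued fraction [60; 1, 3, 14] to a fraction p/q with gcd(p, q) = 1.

a_0 = 60: 60/1
a_1 = 1: 61/1
a_2 = 3: 243/4
a_3 = 14: 3463/57

3463/57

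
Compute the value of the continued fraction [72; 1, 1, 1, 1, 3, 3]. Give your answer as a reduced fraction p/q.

4284/59

Starting at the tail and folding back:
Start with 3.
3 + 1/(3/1) = 3 + 1/3 = 10/3
1 + 1/(10/3) = 1 + 3/10 = 13/10
1 + 1/(13/10) = 1 + 10/13 = 23/13
1 + 1/(23/13) = 1 + 13/23 = 36/23
1 + 1/(36/23) = 1 + 23/36 = 59/36
72 + 1/(59/36) = 72 + 36/59 = 4284/59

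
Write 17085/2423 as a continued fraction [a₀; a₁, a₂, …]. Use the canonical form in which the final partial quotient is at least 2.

[7; 19, 1, 1, 5, 1, 2, 3]

Repeatedly divide and take the remainder:
⌊17085/2423⌋ = 7, remainder 124
⌊2423/124⌋ = 19, remainder 67
⌊124/67⌋ = 1, remainder 57
⌊67/57⌋ = 1, remainder 10
⌊57/10⌋ = 5, remainder 7
⌊10/7⌋ = 1, remainder 3
⌊7/3⌋ = 2, remainder 1
⌊3/1⌋ = 3, remainder 0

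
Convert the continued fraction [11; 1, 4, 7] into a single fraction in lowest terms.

425/36

Collapse the nested fraction from the inside out:
Start with 7.
4 + 1/(7/1) = 4 + 1/7 = 29/7
1 + 1/(29/7) = 1 + 7/29 = 36/29
11 + 1/(36/29) = 11 + 29/36 = 425/36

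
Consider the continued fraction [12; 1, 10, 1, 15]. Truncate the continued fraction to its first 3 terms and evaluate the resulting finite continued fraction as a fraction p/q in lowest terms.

142/11

Start with 10.
1 + 1/(10/1) = 1 + 1/10 = 11/10
12 + 1/(11/10) = 12 + 10/11 = 142/11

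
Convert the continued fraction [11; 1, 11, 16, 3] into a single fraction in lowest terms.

Work from the innermost term outward:
Start with 3.
16 + 1/(3/1) = 16 + 1/3 = 49/3
11 + 1/(49/3) = 11 + 3/49 = 542/49
1 + 1/(542/49) = 1 + 49/542 = 591/542
11 + 1/(591/542) = 11 + 542/591 = 7043/591

7043/591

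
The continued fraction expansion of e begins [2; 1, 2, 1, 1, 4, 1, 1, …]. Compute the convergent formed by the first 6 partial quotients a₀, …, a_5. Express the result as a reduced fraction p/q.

a_0 = 2: 2/1
a_1 = 1: 3/1
a_2 = 2: 8/3
a_3 = 1: 11/4
a_4 = 1: 19/7
a_5 = 4: 87/32

87/32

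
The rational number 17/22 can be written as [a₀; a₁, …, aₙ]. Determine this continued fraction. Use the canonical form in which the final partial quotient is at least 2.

⌊17/22⌋ = 0, remainder 17
⌊22/17⌋ = 1, remainder 5
⌊17/5⌋ = 3, remainder 2
⌊5/2⌋ = 2, remainder 1
⌊2/1⌋ = 2, remainder 0

[0; 1, 3, 2, 2]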